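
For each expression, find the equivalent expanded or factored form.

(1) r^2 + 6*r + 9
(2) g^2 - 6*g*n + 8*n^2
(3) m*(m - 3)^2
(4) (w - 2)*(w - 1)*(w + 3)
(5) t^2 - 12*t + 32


(1) = (r + 3)^2
(2) = (g - 4*n)*(g - 2*n)
(3) = m^3 - 6*m^2 + 9*m
(4) = w^3 - 7*w + 6
(5) = (t - 8)*(t - 4)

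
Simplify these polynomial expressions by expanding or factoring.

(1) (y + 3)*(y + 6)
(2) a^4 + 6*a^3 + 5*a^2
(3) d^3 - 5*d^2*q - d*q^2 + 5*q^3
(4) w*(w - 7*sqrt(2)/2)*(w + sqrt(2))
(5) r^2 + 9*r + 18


(1) = y^2 + 9*y + 18
(2) = a^2*(a + 1)*(a + 5)
(3) = (d - 5*q)*(d - q)*(d + q)
(4) = w^3 - 5*sqrt(2)*w^2/2 - 7*w
(5) = (r + 3)*(r + 6)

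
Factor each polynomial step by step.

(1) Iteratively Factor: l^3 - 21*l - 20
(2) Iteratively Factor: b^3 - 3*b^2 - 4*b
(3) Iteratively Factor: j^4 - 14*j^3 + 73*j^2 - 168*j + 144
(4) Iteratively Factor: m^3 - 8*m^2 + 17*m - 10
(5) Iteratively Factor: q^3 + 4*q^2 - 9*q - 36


(1) = (l + 1)*(l^2 - l - 20) = (l - 5)*(l + 1)*(l + 4)
(2) = (b)*(b^2 - 3*b - 4) = b*(b - 4)*(b + 1)
(3) = (j - 3)*(j^3 - 11*j^2 + 40*j - 48) = (j - 4)*(j - 3)*(j^2 - 7*j + 12) = (j - 4)^2*(j - 3)*(j - 3)
(4) = (m - 2)*(m^2 - 6*m + 5) = (m - 5)*(m - 2)*(m - 1)
(5) = (q + 3)*(q^2 + q - 12) = (q + 3)*(q + 4)*(q - 3)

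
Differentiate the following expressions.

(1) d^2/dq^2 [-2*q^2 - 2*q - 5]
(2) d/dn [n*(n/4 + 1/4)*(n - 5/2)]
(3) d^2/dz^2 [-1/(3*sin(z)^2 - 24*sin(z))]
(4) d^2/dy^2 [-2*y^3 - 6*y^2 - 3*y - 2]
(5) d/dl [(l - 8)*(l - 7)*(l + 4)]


(1) = -4
(2) = 3*n^2/4 - 3*n/4 - 5/8
(3) = 2*(2*sin(z) - 12 + 29/sin(z) + 24/sin(z)^2 - 64/sin(z)^3)/(3*(sin(z) - 8)^3)
(4) = -12*y - 12
(5) = 3*l^2 - 22*l - 4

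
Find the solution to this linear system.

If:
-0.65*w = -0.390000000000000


Then:
w = 0.60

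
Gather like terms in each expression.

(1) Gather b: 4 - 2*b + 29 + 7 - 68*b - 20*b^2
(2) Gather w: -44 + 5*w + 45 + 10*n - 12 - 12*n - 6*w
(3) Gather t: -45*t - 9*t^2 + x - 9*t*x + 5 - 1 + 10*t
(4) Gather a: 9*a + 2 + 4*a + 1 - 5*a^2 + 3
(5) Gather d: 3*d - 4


(1) = -20*b^2 - 70*b + 40
(2) = -2*n - w - 11
(3) = -9*t^2 + t*(-9*x - 35) + x + 4
(4) = -5*a^2 + 13*a + 6
(5) = 3*d - 4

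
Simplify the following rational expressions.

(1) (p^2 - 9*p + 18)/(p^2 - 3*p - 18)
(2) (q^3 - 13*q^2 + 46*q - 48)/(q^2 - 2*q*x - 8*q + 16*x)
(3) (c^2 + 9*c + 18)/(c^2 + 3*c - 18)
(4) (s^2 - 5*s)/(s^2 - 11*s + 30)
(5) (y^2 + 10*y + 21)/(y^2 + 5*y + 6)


(1) = (p - 3)/(p + 3)
(2) = (-q^2 + 5*q - 6)/(-q + 2*x)
(3) = (c + 3)/(c - 3)
(4) = s/(s - 6)
(5) = (y + 7)/(y + 2)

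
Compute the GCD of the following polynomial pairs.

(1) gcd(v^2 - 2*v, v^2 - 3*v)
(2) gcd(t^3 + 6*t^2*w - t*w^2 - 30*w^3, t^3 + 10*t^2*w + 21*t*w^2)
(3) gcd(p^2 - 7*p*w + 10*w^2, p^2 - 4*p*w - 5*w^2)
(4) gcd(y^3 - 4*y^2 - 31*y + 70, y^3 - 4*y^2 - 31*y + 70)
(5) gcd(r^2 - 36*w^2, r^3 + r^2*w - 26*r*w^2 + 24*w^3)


(1) = v
(2) = gcd((t - 2*w)*(t + 3*w)*(t + 5*w), t*(t + 3*w)*(t + 7*w)) = t + 3*w
(3) = p - 5*w
(4) = gcd((y - 7)*(y - 2)*(y + 5), (y - 7)*(y - 2)*(y + 5)) = y^3 - 4*y^2 - 31*y + 70
(5) = gcd((r - 6*w)*(r + 6*w), (r - 4*w)*(r - w)*(r + 6*w)) = r + 6*w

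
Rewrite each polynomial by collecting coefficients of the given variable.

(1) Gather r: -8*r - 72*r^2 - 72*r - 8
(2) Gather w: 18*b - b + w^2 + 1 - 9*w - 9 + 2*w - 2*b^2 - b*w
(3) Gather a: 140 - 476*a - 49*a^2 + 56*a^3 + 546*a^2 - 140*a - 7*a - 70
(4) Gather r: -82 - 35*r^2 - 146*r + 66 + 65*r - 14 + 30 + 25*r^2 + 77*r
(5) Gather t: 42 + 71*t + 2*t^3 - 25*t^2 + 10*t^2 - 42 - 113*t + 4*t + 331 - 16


(1) = -72*r^2 - 80*r - 8
(2) = -2*b^2 + 17*b + w^2 + w*(-b - 7) - 8
(3) = 56*a^3 + 497*a^2 - 623*a + 70
(4) = -10*r^2 - 4*r
(5) = 2*t^3 - 15*t^2 - 38*t + 315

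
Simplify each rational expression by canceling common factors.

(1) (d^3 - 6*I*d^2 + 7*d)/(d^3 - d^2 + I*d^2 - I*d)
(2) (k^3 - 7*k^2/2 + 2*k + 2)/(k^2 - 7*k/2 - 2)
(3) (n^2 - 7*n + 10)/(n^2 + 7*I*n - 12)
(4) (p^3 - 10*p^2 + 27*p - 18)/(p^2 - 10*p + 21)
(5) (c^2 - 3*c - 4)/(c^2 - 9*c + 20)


(1) = (d - 7*I)/(d - 1)
(2) = (k^2 - 4*k + 4)/(k - 4)
(3) = (n^2 - 7*n + 10)/(n^2 + 7*I*n - 12)
(4) = (p^2 - 7*p + 6)/(p - 7)
(5) = (c + 1)/(c - 5)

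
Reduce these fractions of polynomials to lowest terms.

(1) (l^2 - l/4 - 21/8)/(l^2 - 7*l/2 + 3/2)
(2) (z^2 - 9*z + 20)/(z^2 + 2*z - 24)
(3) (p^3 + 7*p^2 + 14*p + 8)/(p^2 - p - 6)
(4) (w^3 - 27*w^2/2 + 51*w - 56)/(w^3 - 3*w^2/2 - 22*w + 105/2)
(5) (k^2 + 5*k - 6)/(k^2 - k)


(1) = (8*l^2 - 2*l - 21)/(8*l^2 - 28*l + 12)
(2) = (z - 5)/(z + 6)
(3) = (p^2 + 5*p + 4)/(p - 3)
(4) = (w^2 - 10*w + 16)/(w^2 + 2*w - 15)
(5) = (k + 6)/k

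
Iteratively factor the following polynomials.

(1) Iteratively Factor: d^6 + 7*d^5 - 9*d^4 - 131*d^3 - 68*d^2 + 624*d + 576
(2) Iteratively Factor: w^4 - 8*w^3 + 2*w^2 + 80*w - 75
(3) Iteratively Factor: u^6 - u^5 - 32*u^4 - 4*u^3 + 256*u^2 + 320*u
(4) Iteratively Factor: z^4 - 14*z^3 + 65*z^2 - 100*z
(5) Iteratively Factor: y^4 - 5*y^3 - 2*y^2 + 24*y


(1) = (d + 4)*(d^5 + 3*d^4 - 21*d^3 - 47*d^2 + 120*d + 144) = (d - 3)*(d + 4)*(d^4 + 6*d^3 - 3*d^2 - 56*d - 48) = (d - 3)*(d + 4)^2*(d^3 + 2*d^2 - 11*d - 12) = (d - 3)^2*(d + 4)^2*(d^2 + 5*d + 4) = (d - 3)^2*(d + 1)*(d + 4)^2*(d + 4)
(2) = (w - 1)*(w^3 - 7*w^2 - 5*w + 75) = (w - 5)*(w - 1)*(w^2 - 2*w - 15) = (w - 5)*(w - 1)*(w + 3)*(w - 5)
(3) = (u - 5)*(u^5 + 4*u^4 - 12*u^3 - 64*u^2 - 64*u) = u*(u - 5)*(u^4 + 4*u^3 - 12*u^2 - 64*u - 64) = u*(u - 5)*(u - 4)*(u^3 + 8*u^2 + 20*u + 16) = u*(u - 5)*(u - 4)*(u + 2)*(u^2 + 6*u + 8) = u*(u - 5)*(u - 4)*(u + 2)*(u + 4)*(u + 2)
(4) = (z - 4)*(z^3 - 10*z^2 + 25*z) = (z - 5)*(z - 4)*(z^2 - 5*z) = z*(z - 5)*(z - 4)*(z - 5)
(5) = (y + 2)*(y^3 - 7*y^2 + 12*y) = y*(y + 2)*(y^2 - 7*y + 12) = y*(y - 4)*(y + 2)*(y - 3)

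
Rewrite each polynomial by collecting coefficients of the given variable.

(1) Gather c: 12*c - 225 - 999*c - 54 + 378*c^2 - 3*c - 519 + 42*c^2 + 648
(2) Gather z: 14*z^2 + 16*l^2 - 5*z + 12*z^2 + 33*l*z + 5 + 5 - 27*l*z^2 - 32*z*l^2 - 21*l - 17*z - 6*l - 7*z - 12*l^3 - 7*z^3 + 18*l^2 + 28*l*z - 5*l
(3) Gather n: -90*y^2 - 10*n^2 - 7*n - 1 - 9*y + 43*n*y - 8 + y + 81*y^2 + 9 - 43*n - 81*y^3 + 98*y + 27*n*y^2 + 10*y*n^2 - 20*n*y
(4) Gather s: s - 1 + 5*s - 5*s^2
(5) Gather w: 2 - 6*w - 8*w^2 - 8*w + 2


(1) = 420*c^2 - 990*c - 150
(2) = -12*l^3 + 34*l^2 - 32*l - 7*z^3 + z^2*(26 - 27*l) + z*(-32*l^2 + 61*l - 29) + 10
(3) = n^2*(10*y - 10) + n*(27*y^2 + 23*y - 50) - 81*y^3 - 9*y^2 + 90*y
(4) = -5*s^2 + 6*s - 1
(5) = -8*w^2 - 14*w + 4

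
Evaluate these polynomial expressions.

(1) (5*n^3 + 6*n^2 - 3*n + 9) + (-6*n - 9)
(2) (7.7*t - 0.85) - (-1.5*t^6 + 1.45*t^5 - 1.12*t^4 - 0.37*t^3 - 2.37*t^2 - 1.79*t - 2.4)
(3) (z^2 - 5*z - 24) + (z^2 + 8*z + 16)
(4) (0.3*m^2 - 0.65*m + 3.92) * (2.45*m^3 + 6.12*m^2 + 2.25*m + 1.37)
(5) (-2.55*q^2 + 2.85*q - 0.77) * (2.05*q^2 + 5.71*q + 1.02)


(1) = 5*n^3 + 6*n^2 - 9*n
(2) = 1.5*t^6 - 1.45*t^5 + 1.12*t^4 + 0.37*t^3 + 2.37*t^2 + 9.49*t + 1.55
(3) = 2*z^2 + 3*z - 8
(4) = 0.735*m^5 + 0.2435*m^4 + 6.301*m^3 + 22.9389*m^2 + 7.9295*m + 5.3704
(5) = -5.2275*q^4 - 8.718*q^3 + 12.094*q^2 - 1.4897*q - 0.7854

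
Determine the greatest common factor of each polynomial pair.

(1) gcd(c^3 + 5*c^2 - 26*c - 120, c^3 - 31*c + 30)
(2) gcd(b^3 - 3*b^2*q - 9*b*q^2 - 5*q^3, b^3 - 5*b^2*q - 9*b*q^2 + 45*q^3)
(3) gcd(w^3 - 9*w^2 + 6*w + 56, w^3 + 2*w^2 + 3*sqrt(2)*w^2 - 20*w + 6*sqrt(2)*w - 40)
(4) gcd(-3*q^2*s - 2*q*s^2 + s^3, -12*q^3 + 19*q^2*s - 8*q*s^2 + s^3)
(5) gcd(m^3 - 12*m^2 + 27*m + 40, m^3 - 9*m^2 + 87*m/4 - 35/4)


(1) = gcd((c - 5)*(c + 4)*(c + 6), (c - 5)*(c - 1)*(c + 6)) = c^2 + c - 30
(2) = -b + 5*q
(3) = w + 2
(4) = gcd(s*(-3*q + s)*(q + s), (-4*q + s)*(-3*q + s)*(-q + s)) = 3*q - s
(5) = gcd((m - 8)*(m - 5)*(m + 1), (m - 5)*(m - 7/2)*(m - 1/2)) = m - 5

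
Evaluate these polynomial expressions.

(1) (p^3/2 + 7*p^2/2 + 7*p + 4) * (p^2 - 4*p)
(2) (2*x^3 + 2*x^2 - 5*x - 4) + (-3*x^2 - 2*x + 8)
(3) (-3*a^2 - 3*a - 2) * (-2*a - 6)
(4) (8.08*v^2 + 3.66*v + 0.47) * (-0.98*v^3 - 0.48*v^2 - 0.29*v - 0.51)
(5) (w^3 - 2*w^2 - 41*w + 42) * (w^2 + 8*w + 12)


(1) = p^5/2 + 3*p^4/2 - 7*p^3 - 24*p^2 - 16*p
(2) = 2*x^3 - x^2 - 7*x + 4
(3) = 6*a^3 + 24*a^2 + 22*a + 12
(4) = -7.9184*v^5 - 7.4652*v^4 - 4.5606*v^3 - 5.4078*v^2 - 2.0029*v - 0.2397
(5) = w^5 + 6*w^4 - 45*w^3 - 310*w^2 - 156*w + 504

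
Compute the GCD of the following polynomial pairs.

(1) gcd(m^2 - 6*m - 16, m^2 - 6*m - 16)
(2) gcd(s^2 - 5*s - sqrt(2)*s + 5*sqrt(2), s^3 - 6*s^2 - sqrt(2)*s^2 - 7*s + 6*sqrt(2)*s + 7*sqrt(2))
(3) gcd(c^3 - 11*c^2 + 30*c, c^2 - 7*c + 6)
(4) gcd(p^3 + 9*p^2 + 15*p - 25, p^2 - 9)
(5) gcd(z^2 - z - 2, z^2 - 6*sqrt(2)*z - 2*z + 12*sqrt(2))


(1) = gcd((m - 8)*(m + 2), (m - 8)*(m + 2)) = m^2 - 6*m - 16
(2) = gcd((s - 5)*(s - sqrt(2)), (s - 7)*(s + 1)*(s - sqrt(2))) = s - sqrt(2)
(3) = gcd(c*(c - 6)*(c - 5), (c - 6)*(c - 1)) = c - 6
(4) = gcd((p - 1)*(p + 5)^2, (p - 3)*(p + 3)) = 1
(5) = gcd((z - 2)*(z + 1), (z - 2)*(z - 6*sqrt(2))) = z - 2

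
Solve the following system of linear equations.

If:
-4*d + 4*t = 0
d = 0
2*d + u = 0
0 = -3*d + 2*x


Then:
d = 0
t = 0
u = 0
x = 0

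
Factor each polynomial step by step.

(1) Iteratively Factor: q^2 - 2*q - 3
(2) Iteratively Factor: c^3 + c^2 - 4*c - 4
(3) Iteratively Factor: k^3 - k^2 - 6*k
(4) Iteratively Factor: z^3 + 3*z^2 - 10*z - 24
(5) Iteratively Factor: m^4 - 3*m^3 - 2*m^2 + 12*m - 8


(1) = (q - 3)*(q + 1)
(2) = (c - 2)*(c^2 + 3*c + 2) = (c - 2)*(c + 2)*(c + 1)
(3) = (k + 2)*(k^2 - 3*k) = k*(k + 2)*(k - 3)
(4) = (z - 3)*(z^2 + 6*z + 8) = (z - 3)*(z + 2)*(z + 4)
(5) = (m - 1)*(m^3 - 2*m^2 - 4*m + 8) = (m - 2)*(m - 1)*(m^2 - 4) = (m - 2)^2*(m - 1)*(m + 2)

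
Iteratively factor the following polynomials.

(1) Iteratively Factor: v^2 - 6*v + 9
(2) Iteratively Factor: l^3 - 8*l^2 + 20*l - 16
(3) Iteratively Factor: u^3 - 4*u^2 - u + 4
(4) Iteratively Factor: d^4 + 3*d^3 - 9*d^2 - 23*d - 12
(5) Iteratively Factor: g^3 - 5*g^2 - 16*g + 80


(1) = (v - 3)*(v - 3)
(2) = (l - 2)*(l^2 - 6*l + 8) = (l - 2)^2*(l - 4)
(3) = (u - 4)*(u^2 - 1) = (u - 4)*(u - 1)*(u + 1)
(4) = (d + 4)*(d^3 - d^2 - 5*d - 3) = (d + 1)*(d + 4)*(d^2 - 2*d - 3) = (d + 1)^2*(d + 4)*(d - 3)
(5) = (g - 5)*(g^2 - 16) = (g - 5)*(g - 4)*(g + 4)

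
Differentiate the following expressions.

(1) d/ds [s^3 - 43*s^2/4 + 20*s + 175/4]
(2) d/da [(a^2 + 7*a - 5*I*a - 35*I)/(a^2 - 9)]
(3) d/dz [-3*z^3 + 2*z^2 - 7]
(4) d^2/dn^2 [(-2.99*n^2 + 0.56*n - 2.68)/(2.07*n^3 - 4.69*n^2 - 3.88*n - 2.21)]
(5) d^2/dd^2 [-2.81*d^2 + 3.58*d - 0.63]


(1) = 3*s^2 - 43*s/2 + 20
(2) = (a^2*(-7 + 5*I) + a*(-18 + 70*I) - 63 + 45*I)/(a^4 - 18*a^2 + 81)
(3) = z*(4 - 9*z)
(4) = (-25.623702*n^6 + 14.397264*n^5 - 314.509176*n^4 + 367.245242*n^3 - 7.86087*n^2 - 400.998216*n - 63.946414)/(8.869743*n^9 - 60.288543*n^8 + 86.719545*n^7 + 94.438628*n^6 - 33.814722*n^5 - 251.150535*n^4 - 269.375683*n^3 - 168.529959*n^2 - 56.850924*n - 10.793861)
(5) = -5.62000000000000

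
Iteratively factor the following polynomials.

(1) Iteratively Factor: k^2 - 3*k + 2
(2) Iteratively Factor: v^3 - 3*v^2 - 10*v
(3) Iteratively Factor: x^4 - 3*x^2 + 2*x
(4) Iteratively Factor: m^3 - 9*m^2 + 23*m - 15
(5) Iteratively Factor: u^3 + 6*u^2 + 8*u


(1) = (k - 1)*(k - 2)
(2) = (v - 5)*(v^2 + 2*v) = (v - 5)*(v + 2)*(v)
(3) = (x - 1)*(x^3 + x^2 - 2*x) = x*(x - 1)*(x^2 + x - 2) = x*(x - 1)*(x + 2)*(x - 1)
(4) = (m - 5)*(m^2 - 4*m + 3) = (m - 5)*(m - 3)*(m - 1)
(5) = (u)*(u^2 + 6*u + 8) = u*(u + 4)*(u + 2)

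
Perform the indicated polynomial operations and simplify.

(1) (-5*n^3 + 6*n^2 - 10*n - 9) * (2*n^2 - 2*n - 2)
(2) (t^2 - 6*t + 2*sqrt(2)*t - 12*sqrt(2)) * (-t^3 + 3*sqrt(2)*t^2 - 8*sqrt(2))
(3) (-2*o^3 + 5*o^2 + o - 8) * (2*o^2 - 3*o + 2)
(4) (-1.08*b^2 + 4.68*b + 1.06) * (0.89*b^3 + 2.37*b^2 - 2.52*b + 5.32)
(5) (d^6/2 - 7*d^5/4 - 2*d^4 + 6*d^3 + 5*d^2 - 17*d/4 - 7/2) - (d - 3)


(1) = -10*n^5 + 22*n^4 - 22*n^3 - 10*n^2 + 38*n + 18
(2) = -t^5 + sqrt(2)*t^4 + 6*t^4 - 6*sqrt(2)*t^3 + 12*t^3 - 72*t^2 - 8*sqrt(2)*t^2 - 32*t + 48*sqrt(2)*t + 192
(3) = -4*o^5 + 16*o^4 - 17*o^3 - 9*o^2 + 26*o - 16
(4) = -0.9612*b^5 + 1.6056*b^4 + 14.7566*b^3 - 15.027*b^2 + 22.2264*b + 5.6392
(5) = d^6/2 - 7*d^5/4 - 2*d^4 + 6*d^3 + 5*d^2 - 21*d/4 - 1/2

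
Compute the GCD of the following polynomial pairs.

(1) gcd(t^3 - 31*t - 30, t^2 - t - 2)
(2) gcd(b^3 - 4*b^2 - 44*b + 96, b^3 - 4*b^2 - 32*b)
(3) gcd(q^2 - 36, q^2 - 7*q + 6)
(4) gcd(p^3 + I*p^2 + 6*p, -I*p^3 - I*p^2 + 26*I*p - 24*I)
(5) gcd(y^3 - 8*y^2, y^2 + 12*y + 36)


(1) = t + 1
(2) = gcd((b - 8)*(b - 2)*(b + 6), b*(b - 8)*(b + 4)) = b - 8
(3) = q - 6
(4) = 1
(5) = 1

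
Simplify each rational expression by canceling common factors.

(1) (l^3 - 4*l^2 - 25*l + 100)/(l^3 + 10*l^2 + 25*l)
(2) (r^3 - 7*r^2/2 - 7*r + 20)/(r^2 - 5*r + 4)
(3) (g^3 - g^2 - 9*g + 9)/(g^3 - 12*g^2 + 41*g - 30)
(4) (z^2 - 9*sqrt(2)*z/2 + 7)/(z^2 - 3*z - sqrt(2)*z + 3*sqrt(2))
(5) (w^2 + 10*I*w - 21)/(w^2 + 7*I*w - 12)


(1) = (l^2 - 9*l + 20)/(l^2 + 5*l)
(2) = (2*r^2 + r - 10)/(2*r - 2)
(3) = (g^2 - 9)/(g^2 - 11*g + 30)
(4) = (2*z - 7*sqrt(2))/(2*z - 6)
(5) = (w + 7*I)/(w + 4*I)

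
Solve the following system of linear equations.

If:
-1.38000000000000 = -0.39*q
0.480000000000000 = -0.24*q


Then:
No Solution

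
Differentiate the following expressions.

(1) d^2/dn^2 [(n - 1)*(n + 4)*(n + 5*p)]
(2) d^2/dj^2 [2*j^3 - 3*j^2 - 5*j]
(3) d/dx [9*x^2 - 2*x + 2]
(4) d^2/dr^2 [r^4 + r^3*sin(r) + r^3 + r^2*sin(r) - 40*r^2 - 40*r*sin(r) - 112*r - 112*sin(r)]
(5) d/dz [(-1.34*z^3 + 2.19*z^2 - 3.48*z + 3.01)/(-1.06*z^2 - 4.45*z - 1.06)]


(1) = 6*n + 10*p + 6
(2) = 12*j - 6
(3) = 18*x - 2
(4) = -r^3*sin(r) - r^2*sin(r) + 6*r^2*cos(r) + 12*r^2 + 46*r*sin(r) + 4*r*cos(r) + 6*r + 114*sin(r) - 80*cos(r) - 80
(5) = (1.4204*z^4 + 11.926*z^3 - 9.1731*z^2 + 1.7384*z + 17.0833)/(1.1236*z^4 + 9.434*z^3 + 22.0497*z^2 + 9.434*z + 1.1236)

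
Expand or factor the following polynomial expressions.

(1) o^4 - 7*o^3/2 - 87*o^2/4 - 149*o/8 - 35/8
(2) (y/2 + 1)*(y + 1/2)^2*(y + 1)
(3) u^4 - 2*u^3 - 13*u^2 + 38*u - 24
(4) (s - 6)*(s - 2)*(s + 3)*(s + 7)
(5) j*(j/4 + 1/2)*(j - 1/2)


(1) = (o - 7)*(o + 1/2)^2*(o + 5/2)
(2) = y^4/2 + 2*y^3 + 21*y^2/8 + 11*y/8 + 1/4
(3) = (u - 3)*(u - 2)*(u - 1)*(u + 4)
(4) = s^4 + 2*s^3 - 47*s^2 - 48*s + 252
(5) = j^3/4 + 3*j^2/8 - j/4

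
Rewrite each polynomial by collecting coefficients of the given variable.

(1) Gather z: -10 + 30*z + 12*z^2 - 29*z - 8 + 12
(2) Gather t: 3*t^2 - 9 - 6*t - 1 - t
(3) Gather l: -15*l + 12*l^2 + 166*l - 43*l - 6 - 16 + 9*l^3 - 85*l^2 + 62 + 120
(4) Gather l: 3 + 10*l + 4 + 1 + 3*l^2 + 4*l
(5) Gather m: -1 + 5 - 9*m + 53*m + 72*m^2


(1) = 12*z^2 + z - 6
(2) = 3*t^2 - 7*t - 10
(3) = 9*l^3 - 73*l^2 + 108*l + 160
(4) = 3*l^2 + 14*l + 8
(5) = 72*m^2 + 44*m + 4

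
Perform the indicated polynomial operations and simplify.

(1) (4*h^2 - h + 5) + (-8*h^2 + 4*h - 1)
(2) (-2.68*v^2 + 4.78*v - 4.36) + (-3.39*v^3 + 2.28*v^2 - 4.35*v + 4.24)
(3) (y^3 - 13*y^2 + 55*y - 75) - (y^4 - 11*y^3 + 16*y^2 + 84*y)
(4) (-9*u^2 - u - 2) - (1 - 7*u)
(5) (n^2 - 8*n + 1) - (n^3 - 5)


(1) = -4*h^2 + 3*h + 4
(2) = -3.39*v^3 - 0.4*v^2 + 0.43*v - 0.12
(3) = -y^4 + 12*y^3 - 29*y^2 - 29*y - 75
(4) = -9*u^2 + 6*u - 3
(5) = -n^3 + n^2 - 8*n + 6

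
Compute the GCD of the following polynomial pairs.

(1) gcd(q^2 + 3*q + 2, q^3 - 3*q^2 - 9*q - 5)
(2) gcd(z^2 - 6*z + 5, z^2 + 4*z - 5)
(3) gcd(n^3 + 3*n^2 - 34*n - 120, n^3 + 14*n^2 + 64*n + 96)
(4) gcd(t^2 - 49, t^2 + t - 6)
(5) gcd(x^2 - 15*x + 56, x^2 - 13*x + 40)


(1) = q + 1
(2) = z - 1
(3) = n + 4
(4) = gcd((t - 7)*(t + 7), (t - 2)*(t + 3)) = 1
(5) = x - 8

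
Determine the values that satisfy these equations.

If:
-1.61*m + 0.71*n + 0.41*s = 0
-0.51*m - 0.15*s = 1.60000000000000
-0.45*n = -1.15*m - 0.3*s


Then:
m = -3.37
n = -8.08
s = 0.78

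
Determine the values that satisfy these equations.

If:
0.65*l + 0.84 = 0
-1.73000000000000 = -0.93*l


Then:
No Solution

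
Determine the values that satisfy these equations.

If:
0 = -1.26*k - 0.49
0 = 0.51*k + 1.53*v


Then:
k = -0.39
v = 0.13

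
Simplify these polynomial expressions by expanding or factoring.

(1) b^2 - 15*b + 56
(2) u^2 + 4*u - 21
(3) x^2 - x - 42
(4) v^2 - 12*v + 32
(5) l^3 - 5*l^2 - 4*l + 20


(1) = (b - 8)*(b - 7)
(2) = (u - 3)*(u + 7)
(3) = (x - 7)*(x + 6)
(4) = (v - 8)*(v - 4)
(5) = (l - 5)*(l - 2)*(l + 2)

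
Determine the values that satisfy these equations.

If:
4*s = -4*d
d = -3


Then:
d = -3
s = 3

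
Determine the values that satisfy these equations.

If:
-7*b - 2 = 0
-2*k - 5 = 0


Then:
b = -2/7
k = -5/2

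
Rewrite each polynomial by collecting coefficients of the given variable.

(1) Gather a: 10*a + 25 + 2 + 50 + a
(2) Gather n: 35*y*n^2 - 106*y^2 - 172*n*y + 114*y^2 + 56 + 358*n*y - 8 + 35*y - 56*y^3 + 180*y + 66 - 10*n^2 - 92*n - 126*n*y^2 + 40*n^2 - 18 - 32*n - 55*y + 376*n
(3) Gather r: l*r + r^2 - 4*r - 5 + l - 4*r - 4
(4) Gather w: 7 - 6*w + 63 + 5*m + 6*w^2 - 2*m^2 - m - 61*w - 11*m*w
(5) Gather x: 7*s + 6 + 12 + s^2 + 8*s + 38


(1) = 11*a + 77
(2) = n^2*(35*y + 30) + n*(-126*y^2 + 186*y + 252) - 56*y^3 + 8*y^2 + 160*y + 96
(3) = l + r^2 + r*(l - 8) - 9
(4) = -2*m^2 + 4*m + 6*w^2 + w*(-11*m - 67) + 70
(5) = s^2 + 15*s + 56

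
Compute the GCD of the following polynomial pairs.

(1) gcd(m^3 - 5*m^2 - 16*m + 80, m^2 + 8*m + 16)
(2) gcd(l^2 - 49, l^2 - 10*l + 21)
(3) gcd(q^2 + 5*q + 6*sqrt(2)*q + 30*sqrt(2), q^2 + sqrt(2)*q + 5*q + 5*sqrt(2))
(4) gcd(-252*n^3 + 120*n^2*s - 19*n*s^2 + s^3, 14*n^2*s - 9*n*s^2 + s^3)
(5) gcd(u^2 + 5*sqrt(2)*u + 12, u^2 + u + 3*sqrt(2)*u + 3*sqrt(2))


(1) = gcd((m - 5)*(m - 4)*(m + 4), (m + 4)^2) = m + 4
(2) = l - 7
(3) = q + 5
(4) = -7*n + s
(5) = gcd((u + 2*sqrt(2))*(u + 3*sqrt(2)), (u + 1)*(u + 3*sqrt(2))) = u + 3*sqrt(2)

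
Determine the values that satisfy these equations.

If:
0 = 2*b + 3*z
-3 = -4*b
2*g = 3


Then:
b = 3/4
g = 3/2
z = -1/2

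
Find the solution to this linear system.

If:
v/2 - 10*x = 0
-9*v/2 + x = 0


Then:
v = 0
x = 0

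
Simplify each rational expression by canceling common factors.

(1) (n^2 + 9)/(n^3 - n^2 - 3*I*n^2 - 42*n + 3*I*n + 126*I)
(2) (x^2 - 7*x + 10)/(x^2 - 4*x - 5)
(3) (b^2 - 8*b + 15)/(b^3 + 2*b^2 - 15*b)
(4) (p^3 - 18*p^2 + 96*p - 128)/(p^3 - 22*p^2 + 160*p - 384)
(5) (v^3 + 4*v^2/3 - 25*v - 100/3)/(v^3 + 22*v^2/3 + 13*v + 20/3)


(1) = (n + 3*I)/(n^2 - n - 42)
(2) = (x - 2)/(x + 1)
(3) = (b - 5)/(b^2 + 5*b)
(4) = (p - 2)/(p - 6)
(5) = (v - 5)/(v + 1)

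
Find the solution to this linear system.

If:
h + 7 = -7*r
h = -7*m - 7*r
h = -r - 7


Then:
h = -7
m = 1
r = 0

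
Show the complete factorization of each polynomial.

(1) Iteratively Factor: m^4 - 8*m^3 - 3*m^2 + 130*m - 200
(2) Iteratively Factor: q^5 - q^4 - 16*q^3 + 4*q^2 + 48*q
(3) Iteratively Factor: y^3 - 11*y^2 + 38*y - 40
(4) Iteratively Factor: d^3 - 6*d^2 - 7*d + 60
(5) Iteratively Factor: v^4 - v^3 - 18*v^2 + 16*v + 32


(1) = (m + 4)*(m^3 - 12*m^2 + 45*m - 50) = (m - 2)*(m + 4)*(m^2 - 10*m + 25) = (m - 5)*(m - 2)*(m + 4)*(m - 5)
(2) = (q + 3)*(q^4 - 4*q^3 - 4*q^2 + 16*q) = q*(q + 3)*(q^3 - 4*q^2 - 4*q + 16) = q*(q + 2)*(q + 3)*(q^2 - 6*q + 8) = q*(q - 2)*(q + 2)*(q + 3)*(q - 4)
(3) = (y - 5)*(y^2 - 6*y + 8) = (y - 5)*(y - 4)*(y - 2)
(4) = (d - 4)*(d^2 - 2*d - 15) = (d - 4)*(d + 3)*(d - 5)
(5) = (v + 1)*(v^3 - 2*v^2 - 16*v + 32) = (v - 2)*(v + 1)*(v^2 - 16) = (v - 4)*(v - 2)*(v + 1)*(v + 4)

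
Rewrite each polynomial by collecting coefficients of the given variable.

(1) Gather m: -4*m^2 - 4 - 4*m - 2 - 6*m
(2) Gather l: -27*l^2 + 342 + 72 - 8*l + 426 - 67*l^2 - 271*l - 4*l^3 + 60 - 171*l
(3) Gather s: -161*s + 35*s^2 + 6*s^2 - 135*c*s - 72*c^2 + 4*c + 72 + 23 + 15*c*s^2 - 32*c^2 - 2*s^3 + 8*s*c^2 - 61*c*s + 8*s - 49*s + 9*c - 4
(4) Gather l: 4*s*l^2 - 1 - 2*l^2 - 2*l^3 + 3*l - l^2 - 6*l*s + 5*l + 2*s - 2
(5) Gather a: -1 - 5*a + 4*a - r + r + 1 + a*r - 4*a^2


(1) = -4*m^2 - 10*m - 6
(2) = -4*l^3 - 94*l^2 - 450*l + 900
(3) = -104*c^2 + 13*c - 2*s^3 + s^2*(15*c + 41) + s*(8*c^2 - 196*c - 202) + 91
(4) = -2*l^3 + l^2*(4*s - 3) + l*(8 - 6*s) + 2*s - 3
(5) = -4*a^2 + a*(r - 1)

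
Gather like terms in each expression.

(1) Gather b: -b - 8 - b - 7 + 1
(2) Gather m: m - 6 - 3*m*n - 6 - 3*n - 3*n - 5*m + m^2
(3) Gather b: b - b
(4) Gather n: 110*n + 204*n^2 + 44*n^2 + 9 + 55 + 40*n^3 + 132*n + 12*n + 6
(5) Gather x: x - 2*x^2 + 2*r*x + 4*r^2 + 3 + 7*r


(1) = -2*b - 14
(2) = m^2 + m*(-3*n - 4) - 6*n - 12
(3) = 0
(4) = 40*n^3 + 248*n^2 + 254*n + 70
(5) = 4*r^2 + 7*r - 2*x^2 + x*(2*r + 1) + 3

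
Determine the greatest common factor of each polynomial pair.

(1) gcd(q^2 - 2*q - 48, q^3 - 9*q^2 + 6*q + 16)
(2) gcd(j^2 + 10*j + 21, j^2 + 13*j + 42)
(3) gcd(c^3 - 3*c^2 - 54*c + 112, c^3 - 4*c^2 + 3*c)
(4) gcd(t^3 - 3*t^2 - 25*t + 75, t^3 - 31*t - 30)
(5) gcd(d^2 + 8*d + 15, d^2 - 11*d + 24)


(1) = q - 8
(2) = gcd((j + 3)*(j + 7), (j + 6)*(j + 7)) = j + 7
(3) = gcd((c - 8)*(c - 2)*(c + 7), c*(c - 3)*(c - 1)) = 1
(4) = t + 5
(5) = gcd((d + 3)*(d + 5), (d - 8)*(d - 3)) = 1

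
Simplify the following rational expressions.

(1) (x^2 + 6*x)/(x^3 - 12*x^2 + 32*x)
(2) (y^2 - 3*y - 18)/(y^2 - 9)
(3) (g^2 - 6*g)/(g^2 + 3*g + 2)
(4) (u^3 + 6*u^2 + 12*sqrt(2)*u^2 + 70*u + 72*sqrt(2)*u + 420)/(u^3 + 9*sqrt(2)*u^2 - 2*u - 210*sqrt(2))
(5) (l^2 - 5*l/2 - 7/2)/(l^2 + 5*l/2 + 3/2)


(1) = (x + 6)/(x^2 - 12*x + 32)
(2) = (y - 6)/(y - 3)
(3) = (g^2 - 6*g)/(g^2 + 3*g + 2)
(4) = (u + 6)/(u - 3*sqrt(2))
(5) = (2*l - 7)/(2*l + 3)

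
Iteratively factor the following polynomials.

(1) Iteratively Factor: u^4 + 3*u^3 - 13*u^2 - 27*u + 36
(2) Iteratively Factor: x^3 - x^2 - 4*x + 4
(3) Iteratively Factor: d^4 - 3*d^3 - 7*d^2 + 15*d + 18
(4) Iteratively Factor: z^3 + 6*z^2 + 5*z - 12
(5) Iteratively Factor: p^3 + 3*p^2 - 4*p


(1) = (u + 3)*(u^3 - 13*u + 12) = (u + 3)*(u + 4)*(u^2 - 4*u + 3) = (u - 1)*(u + 3)*(u + 4)*(u - 3)
(2) = (x + 2)*(x^2 - 3*x + 2) = (x - 2)*(x + 2)*(x - 1)
(3) = (d - 3)*(d^3 - 7*d - 6) = (d - 3)*(d + 1)*(d^2 - d - 6) = (d - 3)^2*(d + 1)*(d + 2)
(4) = (z - 1)*(z^2 + 7*z + 12) = (z - 1)*(z + 4)*(z + 3)
(5) = (p + 4)*(p^2 - p) = (p - 1)*(p + 4)*(p)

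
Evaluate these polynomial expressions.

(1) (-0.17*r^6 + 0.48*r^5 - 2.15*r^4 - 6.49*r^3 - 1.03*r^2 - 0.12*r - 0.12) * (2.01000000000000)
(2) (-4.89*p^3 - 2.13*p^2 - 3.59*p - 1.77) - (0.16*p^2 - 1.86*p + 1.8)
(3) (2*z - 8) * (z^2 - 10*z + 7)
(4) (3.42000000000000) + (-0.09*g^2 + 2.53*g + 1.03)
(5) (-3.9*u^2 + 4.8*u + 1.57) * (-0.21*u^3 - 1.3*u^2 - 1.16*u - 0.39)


(1) = -0.3417*r^6 + 0.9648*r^5 - 4.3215*r^4 - 13.0449*r^3 - 2.0703*r^2 - 0.2412*r - 0.2412
(2) = -4.89*p^3 - 2.29*p^2 - 1.73*p - 3.57
(3) = 2*z^3 - 28*z^2 + 94*z - 56
(4) = -0.09*g^2 + 2.53*g + 4.45
(5) = 0.819*u^5 + 4.062*u^4 - 2.0457*u^3 - 6.088*u^2 - 3.6932*u - 0.6123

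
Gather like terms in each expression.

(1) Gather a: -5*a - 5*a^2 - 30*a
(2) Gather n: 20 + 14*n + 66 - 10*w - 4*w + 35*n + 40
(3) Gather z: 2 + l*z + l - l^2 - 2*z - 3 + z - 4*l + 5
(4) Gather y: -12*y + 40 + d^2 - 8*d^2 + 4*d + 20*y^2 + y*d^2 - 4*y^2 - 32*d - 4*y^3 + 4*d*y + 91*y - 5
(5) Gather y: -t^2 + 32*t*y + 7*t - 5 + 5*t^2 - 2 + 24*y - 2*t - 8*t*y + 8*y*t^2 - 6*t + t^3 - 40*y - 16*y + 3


(1) = -5*a^2 - 35*a
(2) = 49*n - 14*w + 126
(3) = -l^2 - 3*l + z*(l - 1) + 4
(4) = -7*d^2 - 28*d - 4*y^3 + 16*y^2 + y*(d^2 + 4*d + 79) + 35
(5) = t^3 + 4*t^2 - t + y*(8*t^2 + 24*t - 32) - 4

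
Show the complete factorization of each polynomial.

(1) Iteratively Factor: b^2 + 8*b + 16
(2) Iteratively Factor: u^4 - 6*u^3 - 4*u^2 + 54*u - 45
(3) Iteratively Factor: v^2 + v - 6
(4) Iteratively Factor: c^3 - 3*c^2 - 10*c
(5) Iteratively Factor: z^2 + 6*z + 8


(1) = (b + 4)*(b + 4)
(2) = (u - 3)*(u^3 - 3*u^2 - 13*u + 15) = (u - 3)*(u - 1)*(u^2 - 2*u - 15) = (u - 3)*(u - 1)*(u + 3)*(u - 5)
(3) = (v - 2)*(v + 3)
(4) = (c - 5)*(c^2 + 2*c) = (c - 5)*(c + 2)*(c)
(5) = (z + 4)*(z + 2)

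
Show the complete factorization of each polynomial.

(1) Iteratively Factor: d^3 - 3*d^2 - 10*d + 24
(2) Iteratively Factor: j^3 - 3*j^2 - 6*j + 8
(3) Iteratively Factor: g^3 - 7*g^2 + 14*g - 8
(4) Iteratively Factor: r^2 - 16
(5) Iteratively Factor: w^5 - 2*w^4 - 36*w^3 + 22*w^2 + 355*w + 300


(1) = (d - 4)*(d^2 + d - 6) = (d - 4)*(d + 3)*(d - 2)
(2) = (j - 1)*(j^2 - 2*j - 8) = (j - 1)*(j + 2)*(j - 4)
(3) = (g - 2)*(g^2 - 5*g + 4) = (g - 2)*(g - 1)*(g - 4)
(4) = (r - 4)*(r + 4)
(5) = (w + 1)*(w^4 - 3*w^3 - 33*w^2 + 55*w + 300) = (w - 5)*(w + 1)*(w^3 + 2*w^2 - 23*w - 60) = (w - 5)*(w + 1)*(w + 3)*(w^2 - w - 20) = (w - 5)^2*(w + 1)*(w + 3)*(w + 4)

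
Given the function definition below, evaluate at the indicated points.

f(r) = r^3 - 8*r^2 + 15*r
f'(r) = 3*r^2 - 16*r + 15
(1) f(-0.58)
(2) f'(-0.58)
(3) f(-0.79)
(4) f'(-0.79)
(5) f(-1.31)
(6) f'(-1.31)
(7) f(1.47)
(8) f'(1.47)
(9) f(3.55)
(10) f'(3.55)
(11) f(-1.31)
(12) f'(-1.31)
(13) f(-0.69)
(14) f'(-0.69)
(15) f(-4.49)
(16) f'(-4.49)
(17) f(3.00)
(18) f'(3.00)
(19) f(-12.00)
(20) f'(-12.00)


(1) = -11.59
(2) = 25.29
(3) = -17.34
(4) = 29.51
(5) = -35.63
(6) = 41.11
(7) = 7.94
(8) = -2.04
(9) = -2.83
(10) = -3.99
(11) = -35.63
(12) = 41.11
(13) = -14.49
(14) = 27.47
(15) = -319.15
(16) = 147.32
(17) = 0.00
(18) = -6.00
(19) = -3060.00
(20) = 639.00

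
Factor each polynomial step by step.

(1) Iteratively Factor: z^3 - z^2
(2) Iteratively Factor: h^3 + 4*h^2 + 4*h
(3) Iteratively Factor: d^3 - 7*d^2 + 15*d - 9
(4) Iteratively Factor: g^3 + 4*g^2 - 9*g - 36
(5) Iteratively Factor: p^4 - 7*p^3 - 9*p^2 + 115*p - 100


(1) = (z)*(z^2 - z) = z^2*(z - 1)
(2) = (h + 2)*(h^2 + 2*h) = (h + 2)^2*(h)
(3) = (d - 3)*(d^2 - 4*d + 3) = (d - 3)^2*(d - 1)
(4) = (g + 3)*(g^2 + g - 12) = (g + 3)*(g + 4)*(g - 3)
(5) = (p + 4)*(p^3 - 11*p^2 + 35*p - 25) = (p - 1)*(p + 4)*(p^2 - 10*p + 25) = (p - 5)*(p - 1)*(p + 4)*(p - 5)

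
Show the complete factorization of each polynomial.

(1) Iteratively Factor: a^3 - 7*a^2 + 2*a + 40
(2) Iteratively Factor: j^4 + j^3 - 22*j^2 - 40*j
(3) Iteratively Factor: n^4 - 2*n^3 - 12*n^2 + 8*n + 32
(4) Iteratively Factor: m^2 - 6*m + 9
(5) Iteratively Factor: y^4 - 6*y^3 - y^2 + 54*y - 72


(1) = (a + 2)*(a^2 - 9*a + 20) = (a - 5)*(a + 2)*(a - 4)
(2) = (j)*(j^3 + j^2 - 22*j - 40) = j*(j - 5)*(j^2 + 6*j + 8) = j*(j - 5)*(j + 2)*(j + 4)
(3) = (n - 2)*(n^3 - 12*n - 16) = (n - 2)*(n + 2)*(n^2 - 2*n - 8) = (n - 2)*(n + 2)^2*(n - 4)
(4) = (m - 3)*(m - 3)
(5) = (y - 2)*(y^3 - 4*y^2 - 9*y + 36) = (y - 2)*(y + 3)*(y^2 - 7*y + 12) = (y - 4)*(y - 2)*(y + 3)*(y - 3)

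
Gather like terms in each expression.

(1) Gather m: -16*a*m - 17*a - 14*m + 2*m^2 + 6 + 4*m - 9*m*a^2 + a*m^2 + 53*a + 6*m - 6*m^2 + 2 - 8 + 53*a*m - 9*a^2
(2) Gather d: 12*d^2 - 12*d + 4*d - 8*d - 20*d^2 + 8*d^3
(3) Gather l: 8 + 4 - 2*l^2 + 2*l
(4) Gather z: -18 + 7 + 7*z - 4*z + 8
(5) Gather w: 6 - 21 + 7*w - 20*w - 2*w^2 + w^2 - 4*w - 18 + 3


(1) = -9*a^2 + 36*a + m^2*(a - 4) + m*(-9*a^2 + 37*a - 4)
(2) = 8*d^3 - 8*d^2 - 16*d
(3) = -2*l^2 + 2*l + 12
(4) = 3*z - 3
(5) = -w^2 - 17*w - 30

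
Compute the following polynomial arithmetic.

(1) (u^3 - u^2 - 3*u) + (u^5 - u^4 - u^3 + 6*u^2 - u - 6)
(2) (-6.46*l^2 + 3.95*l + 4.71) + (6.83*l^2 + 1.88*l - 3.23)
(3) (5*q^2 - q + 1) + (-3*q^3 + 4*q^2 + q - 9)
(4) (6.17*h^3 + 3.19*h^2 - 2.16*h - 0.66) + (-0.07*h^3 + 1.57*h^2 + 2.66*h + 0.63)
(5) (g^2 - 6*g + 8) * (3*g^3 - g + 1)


(1) = u^5 - u^4 + 5*u^2 - 4*u - 6
(2) = 0.37*l^2 + 5.83*l + 1.48
(3) = -3*q^3 + 9*q^2 - 8
(4) = 6.1*h^3 + 4.76*h^2 + 0.5*h - 0.03
(5) = 3*g^5 - 18*g^4 + 23*g^3 + 7*g^2 - 14*g + 8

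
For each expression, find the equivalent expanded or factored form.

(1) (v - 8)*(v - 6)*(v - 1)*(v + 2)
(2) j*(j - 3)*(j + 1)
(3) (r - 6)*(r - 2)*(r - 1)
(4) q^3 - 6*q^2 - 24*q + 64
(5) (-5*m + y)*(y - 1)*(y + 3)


(1) = v^4 - 13*v^3 + 32*v^2 + 76*v - 96
(2) = j^3 - 2*j^2 - 3*j
(3) = r^3 - 9*r^2 + 20*r - 12
(4) = (q - 8)*(q - 2)*(q + 4)
(5) = -5*m*y^2 - 10*m*y + 15*m + y^3 + 2*y^2 - 3*y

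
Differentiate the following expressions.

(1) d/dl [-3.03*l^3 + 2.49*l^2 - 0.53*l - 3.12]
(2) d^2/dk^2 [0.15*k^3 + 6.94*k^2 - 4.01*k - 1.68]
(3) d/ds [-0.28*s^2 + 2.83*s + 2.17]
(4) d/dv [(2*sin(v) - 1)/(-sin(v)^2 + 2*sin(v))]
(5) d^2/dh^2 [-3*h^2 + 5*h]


(1) = -9.09*l^2 + 4.98*l - 0.53
(2) = 0.9*k + 13.88
(3) = 2.83 - 0.56*s
(4) = 2*(cos(v) - 1/tan(v) + cos(v)/sin(v)^2)/(sin(v) - 2)^2
(5) = -6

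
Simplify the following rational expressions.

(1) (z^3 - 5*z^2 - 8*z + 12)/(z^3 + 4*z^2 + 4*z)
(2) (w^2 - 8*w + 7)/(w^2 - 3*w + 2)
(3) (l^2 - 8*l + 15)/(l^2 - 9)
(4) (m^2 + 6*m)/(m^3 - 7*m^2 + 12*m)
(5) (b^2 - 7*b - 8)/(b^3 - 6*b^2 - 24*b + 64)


(1) = (z^2 - 7*z + 6)/(z^2 + 2*z)
(2) = (w - 7)/(w - 2)
(3) = (l - 5)/(l + 3)
(4) = (m + 6)/(m^2 - 7*m + 12)
(5) = (b + 1)/(b^2 + 2*b - 8)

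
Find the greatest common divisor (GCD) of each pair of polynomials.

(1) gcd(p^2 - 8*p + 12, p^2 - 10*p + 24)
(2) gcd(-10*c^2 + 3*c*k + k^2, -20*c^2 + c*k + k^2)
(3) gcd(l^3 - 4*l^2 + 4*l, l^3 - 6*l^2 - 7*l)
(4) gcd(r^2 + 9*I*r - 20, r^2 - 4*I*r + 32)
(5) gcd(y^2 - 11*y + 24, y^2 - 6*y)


(1) = gcd((p - 6)*(p - 2), (p - 6)*(p - 4)) = p - 6
(2) = 5*c + k
(3) = l
(4) = gcd((r + 4*I)*(r + 5*I), (r - 8*I)*(r + 4*I)) = r + 4*I
(5) = gcd((y - 8)*(y - 3), y*(y - 6)) = 1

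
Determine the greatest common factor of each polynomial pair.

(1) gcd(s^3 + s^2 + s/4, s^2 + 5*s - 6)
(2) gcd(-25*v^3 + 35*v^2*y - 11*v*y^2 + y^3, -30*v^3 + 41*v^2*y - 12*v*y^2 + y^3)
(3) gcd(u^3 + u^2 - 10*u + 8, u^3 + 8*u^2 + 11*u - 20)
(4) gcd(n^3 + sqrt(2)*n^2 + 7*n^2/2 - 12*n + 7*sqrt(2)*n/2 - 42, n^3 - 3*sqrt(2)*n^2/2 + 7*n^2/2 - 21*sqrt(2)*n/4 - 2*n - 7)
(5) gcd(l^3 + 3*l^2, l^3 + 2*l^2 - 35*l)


(1) = 1
(2) = gcd((-5*v + y)^2*(-v + y), (-6*v + y)*(-5*v + y)*(-v + y)) = 5*v^2 - 6*v*y + y^2
(3) = gcd((u - 2)*(u - 1)*(u + 4), (u - 1)*(u + 4)*(u + 5)) = u^2 + 3*u - 4
(4) = gcd((n + 7/2)*(n - 2*sqrt(2))*(n + 3*sqrt(2)), (n + 7/2)*(n - 2*sqrt(2))*(n + sqrt(2)/2)) = n^2 + n*(7/2 - 2*sqrt(2)) - 7*sqrt(2)
(5) = l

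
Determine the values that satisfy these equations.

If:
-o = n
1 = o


Then:
n = -1
o = 1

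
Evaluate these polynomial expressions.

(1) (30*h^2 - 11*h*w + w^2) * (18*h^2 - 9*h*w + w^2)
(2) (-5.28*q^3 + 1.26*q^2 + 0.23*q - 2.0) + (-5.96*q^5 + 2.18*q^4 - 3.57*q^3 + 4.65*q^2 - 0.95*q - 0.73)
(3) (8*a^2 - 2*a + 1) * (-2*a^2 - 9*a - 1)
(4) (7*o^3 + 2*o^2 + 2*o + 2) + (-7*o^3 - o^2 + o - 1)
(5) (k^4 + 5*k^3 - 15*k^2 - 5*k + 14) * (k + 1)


(1) = 540*h^4 - 468*h^3*w + 147*h^2*w^2 - 20*h*w^3 + w^4
(2) = -5.96*q^5 + 2.18*q^4 - 8.85*q^3 + 5.91*q^2 - 0.72*q - 2.73
(3) = -16*a^4 - 68*a^3 + 8*a^2 - 7*a - 1
(4) = o^2 + 3*o + 1
(5) = k^5 + 6*k^4 - 10*k^3 - 20*k^2 + 9*k + 14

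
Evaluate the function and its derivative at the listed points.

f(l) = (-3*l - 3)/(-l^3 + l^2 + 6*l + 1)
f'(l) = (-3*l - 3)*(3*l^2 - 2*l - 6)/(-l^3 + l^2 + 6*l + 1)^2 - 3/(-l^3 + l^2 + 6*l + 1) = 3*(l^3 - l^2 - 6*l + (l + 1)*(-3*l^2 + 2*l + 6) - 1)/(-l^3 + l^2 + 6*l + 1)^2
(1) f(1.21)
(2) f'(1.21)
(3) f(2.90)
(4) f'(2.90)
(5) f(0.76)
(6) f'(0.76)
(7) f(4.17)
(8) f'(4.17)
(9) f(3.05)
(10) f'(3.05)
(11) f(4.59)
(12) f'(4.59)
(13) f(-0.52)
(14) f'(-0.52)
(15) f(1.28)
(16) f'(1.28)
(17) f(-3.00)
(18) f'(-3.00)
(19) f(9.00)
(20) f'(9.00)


(1) = -0.83
(2) = 0.05
(3) = -4.83
(4) = -28.05
(5) = -0.93
(6) = 0.41
(7) = 0.53
(8) = -0.59
(9) = -52.85
(10) = -3647.65
(11) = 0.36
(12) = -0.30
(13) = 0.84
(14) = 3.80
(15) = -0.83
(16) = 0.00
(17) = 0.32
(18) = 0.29
(19) = 0.05
(20) = -0.01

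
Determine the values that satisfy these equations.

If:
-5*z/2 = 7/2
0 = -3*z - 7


Then:
No Solution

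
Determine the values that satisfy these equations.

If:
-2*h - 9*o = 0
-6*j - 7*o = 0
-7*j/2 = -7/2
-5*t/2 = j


Then:
h = 27/7
j = 1
o = -6/7
t = -2/5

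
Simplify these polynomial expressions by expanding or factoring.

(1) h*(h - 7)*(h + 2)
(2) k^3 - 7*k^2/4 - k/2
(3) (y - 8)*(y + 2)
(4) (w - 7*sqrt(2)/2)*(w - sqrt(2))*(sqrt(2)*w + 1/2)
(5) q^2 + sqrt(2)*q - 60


(1) = h^3 - 5*h^2 - 14*h
(2) = k*(k - 2)*(k + 1/4)
(3) = y^2 - 6*y - 16
(4) = sqrt(2)*w^3 - 17*w^2/2 + 19*sqrt(2)*w/4 + 7/2
(5) = (q - 5*sqrt(2))*(q + 6*sqrt(2))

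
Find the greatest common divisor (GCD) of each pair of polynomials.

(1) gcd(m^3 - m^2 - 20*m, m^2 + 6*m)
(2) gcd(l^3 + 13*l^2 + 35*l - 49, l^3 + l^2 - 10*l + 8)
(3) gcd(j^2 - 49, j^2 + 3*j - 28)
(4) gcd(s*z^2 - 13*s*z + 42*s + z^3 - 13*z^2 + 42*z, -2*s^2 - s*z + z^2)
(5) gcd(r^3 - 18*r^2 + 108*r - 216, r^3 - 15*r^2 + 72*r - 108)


(1) = gcd(m*(m - 5)*(m + 4), m*(m + 6)) = m
(2) = gcd((l - 1)*(l + 7)^2, (l - 2)*(l - 1)*(l + 4)) = l - 1
(3) = gcd((j - 7)*(j + 7), (j - 4)*(j + 7)) = j + 7
(4) = s + z
(5) = gcd((r - 6)^3, (r - 6)^2*(r - 3)) = r^2 - 12*r + 36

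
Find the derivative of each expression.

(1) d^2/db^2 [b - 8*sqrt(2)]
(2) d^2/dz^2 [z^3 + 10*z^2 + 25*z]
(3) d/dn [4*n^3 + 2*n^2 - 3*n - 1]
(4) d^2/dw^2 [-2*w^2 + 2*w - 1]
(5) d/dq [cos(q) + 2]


(1) = 0
(2) = 6*z + 20
(3) = 12*n^2 + 4*n - 3
(4) = -4
(5) = -sin(q)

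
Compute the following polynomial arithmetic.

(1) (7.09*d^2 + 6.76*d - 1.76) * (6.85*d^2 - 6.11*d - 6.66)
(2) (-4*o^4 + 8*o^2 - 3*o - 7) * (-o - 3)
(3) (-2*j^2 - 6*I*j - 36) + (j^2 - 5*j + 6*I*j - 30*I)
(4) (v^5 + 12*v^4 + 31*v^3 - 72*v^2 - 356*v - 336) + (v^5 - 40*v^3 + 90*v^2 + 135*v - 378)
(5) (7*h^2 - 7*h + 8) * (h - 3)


(1) = 48.5665*d^4 + 2.9861*d^3 - 100.579*d^2 - 34.268*d + 11.7216
(2) = 4*o^5 + 12*o^4 - 8*o^3 - 21*o^2 + 16*o + 21
(3) = -j^2 - 5*j - 36 - 30*I
(4) = 2*v^5 + 12*v^4 - 9*v^3 + 18*v^2 - 221*v - 714
(5) = 7*h^3 - 28*h^2 + 29*h - 24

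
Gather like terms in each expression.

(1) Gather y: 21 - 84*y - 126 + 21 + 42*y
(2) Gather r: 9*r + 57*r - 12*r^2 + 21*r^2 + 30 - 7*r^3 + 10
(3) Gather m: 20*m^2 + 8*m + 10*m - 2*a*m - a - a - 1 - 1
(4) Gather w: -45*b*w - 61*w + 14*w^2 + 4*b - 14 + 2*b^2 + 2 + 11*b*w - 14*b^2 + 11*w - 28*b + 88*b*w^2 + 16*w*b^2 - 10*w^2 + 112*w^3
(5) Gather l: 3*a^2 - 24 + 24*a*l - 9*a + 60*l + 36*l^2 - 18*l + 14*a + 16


(1) = -42*y - 84
(2) = -7*r^3 + 9*r^2 + 66*r + 40
(3) = -2*a + 20*m^2 + m*(18 - 2*a) - 2
(4) = -12*b^2 - 24*b + 112*w^3 + w^2*(88*b + 4) + w*(16*b^2 - 34*b - 50) - 12
(5) = 3*a^2 + 5*a + 36*l^2 + l*(24*a + 42) - 8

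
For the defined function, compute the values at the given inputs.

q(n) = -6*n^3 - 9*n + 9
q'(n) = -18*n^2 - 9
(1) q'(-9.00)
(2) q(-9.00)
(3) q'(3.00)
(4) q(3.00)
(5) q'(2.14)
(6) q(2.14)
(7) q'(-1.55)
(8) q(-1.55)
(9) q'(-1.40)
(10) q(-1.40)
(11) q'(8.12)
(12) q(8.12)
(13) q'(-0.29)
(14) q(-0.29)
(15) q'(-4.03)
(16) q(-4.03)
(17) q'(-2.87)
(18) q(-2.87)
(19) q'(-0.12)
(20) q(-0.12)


(1) = -1467.00
(2) = 4464.00
(3) = -171.00
(4) = -180.00
(5) = -91.43
(6) = -69.06
(7) = -52.25
(8) = 45.29
(9) = -44.28
(10) = 38.06
(11) = -1195.82
(12) = -3276.40
(13) = -10.51
(14) = 11.76
(15) = -301.34
(16) = 437.97
(17) = -157.26
(18) = 176.67
(19) = -9.26
(20) = 10.09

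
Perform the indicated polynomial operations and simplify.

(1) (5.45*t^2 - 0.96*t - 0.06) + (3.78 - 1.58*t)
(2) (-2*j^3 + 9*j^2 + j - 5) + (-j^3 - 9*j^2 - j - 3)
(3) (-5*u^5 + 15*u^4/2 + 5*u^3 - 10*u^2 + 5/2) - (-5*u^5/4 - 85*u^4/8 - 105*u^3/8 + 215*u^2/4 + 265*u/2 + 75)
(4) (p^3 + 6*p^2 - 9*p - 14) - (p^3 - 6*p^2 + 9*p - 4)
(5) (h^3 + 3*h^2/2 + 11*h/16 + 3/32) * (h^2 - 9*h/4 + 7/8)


(1) = 5.45*t^2 - 2.54*t + 3.72
(2) = -3*j^3 - 8
(3) = -15*u^5/4 + 145*u^4/8 + 145*u^3/8 - 255*u^2/4 - 265*u/2 - 145/2
(4) = 12*p^2 - 18*p - 10
(5) = h^5 - 3*h^4/4 - 29*h^3/16 - 9*h^2/64 + 25*h/64 + 21/256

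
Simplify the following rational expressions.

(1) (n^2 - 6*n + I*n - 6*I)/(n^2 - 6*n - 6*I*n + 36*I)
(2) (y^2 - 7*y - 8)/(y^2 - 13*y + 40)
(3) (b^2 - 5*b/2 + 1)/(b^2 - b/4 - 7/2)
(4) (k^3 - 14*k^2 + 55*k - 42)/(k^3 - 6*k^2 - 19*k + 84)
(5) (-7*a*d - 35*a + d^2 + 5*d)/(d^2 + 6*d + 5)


(1) = (n + I)/(n - 6*I)
(2) = (y + 1)/(y - 5)
(3) = (4*b - 2)/(4*b + 7)
(4) = (k^2 - 7*k + 6)/(k^2 + k - 12)
(5) = (-7*a + d)/(d + 1)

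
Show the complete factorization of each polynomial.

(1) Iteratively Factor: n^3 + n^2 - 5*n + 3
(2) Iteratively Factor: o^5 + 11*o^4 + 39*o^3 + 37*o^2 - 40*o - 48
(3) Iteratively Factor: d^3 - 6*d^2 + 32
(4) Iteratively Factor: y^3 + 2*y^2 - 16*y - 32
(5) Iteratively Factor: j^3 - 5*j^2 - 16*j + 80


(1) = (n - 1)*(n^2 + 2*n - 3) = (n - 1)^2*(n + 3)
(2) = (o + 3)*(o^4 + 8*o^3 + 15*o^2 - 8*o - 16) = (o - 1)*(o + 3)*(o^3 + 9*o^2 + 24*o + 16) = (o - 1)*(o + 1)*(o + 3)*(o^2 + 8*o + 16) = (o - 1)*(o + 1)*(o + 3)*(o + 4)*(o + 4)
(3) = (d - 4)*(d^2 - 2*d - 8) = (d - 4)^2*(d + 2)
(4) = (y - 4)*(y^2 + 6*y + 8) = (y - 4)*(y + 4)*(y + 2)
(5) = (j + 4)*(j^2 - 9*j + 20) = (j - 4)*(j + 4)*(j - 5)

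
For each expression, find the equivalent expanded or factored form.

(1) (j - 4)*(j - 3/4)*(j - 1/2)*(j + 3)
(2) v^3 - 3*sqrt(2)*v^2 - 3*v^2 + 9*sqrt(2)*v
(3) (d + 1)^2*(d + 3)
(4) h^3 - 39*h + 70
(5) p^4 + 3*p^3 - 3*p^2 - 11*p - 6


(1) = j^4 - 9*j^3/4 - 83*j^2/8 + 117*j/8 - 9/2
(2) = v*(v - 3)*(v - 3*sqrt(2))
(3) = d^3 + 5*d^2 + 7*d + 3
(4) = (h - 5)*(h - 2)*(h + 7)
(5) = (p - 2)*(p + 1)^2*(p + 3)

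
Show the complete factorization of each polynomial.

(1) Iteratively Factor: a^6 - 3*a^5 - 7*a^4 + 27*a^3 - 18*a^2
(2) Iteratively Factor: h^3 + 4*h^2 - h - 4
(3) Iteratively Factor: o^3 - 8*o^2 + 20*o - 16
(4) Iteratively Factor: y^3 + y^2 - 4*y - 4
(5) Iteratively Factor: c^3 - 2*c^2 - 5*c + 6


(1) = (a - 2)*(a^5 - a^4 - 9*a^3 + 9*a^2) = (a - 2)*(a - 1)*(a^4 - 9*a^2) = a*(a - 2)*(a - 1)*(a^3 - 9*a) = a*(a - 3)*(a - 2)*(a - 1)*(a^2 + 3*a) = a^2*(a - 3)*(a - 2)*(a - 1)*(a + 3)
(2) = (h + 1)*(h^2 + 3*h - 4) = (h + 1)*(h + 4)*(h - 1)
(3) = (o - 2)*(o^2 - 6*o + 8) = (o - 2)^2*(o - 4)
(4) = (y + 2)*(y^2 - y - 2) = (y - 2)*(y + 2)*(y + 1)
(5) = (c + 2)*(c^2 - 4*c + 3) = (c - 3)*(c + 2)*(c - 1)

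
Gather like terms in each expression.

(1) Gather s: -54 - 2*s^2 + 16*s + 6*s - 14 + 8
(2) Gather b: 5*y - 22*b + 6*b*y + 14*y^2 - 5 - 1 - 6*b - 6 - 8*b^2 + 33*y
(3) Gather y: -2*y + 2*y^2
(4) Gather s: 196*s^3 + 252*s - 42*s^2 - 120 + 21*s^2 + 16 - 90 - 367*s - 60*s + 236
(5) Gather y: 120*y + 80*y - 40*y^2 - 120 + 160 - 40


(1) = -2*s^2 + 22*s - 60
(2) = -8*b^2 + b*(6*y - 28) + 14*y^2 + 38*y - 12
(3) = 2*y^2 - 2*y
(4) = 196*s^3 - 21*s^2 - 175*s + 42
(5) = -40*y^2 + 200*y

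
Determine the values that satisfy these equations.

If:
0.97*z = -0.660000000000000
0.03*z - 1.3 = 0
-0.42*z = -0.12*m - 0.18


Then:
No Solution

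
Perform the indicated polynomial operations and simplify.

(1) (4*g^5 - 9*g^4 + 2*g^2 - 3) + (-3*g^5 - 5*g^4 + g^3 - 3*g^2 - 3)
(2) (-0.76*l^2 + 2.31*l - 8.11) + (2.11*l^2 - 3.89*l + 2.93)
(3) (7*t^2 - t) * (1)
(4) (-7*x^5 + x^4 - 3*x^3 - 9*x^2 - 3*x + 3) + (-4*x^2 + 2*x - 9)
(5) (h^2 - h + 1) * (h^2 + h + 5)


(1) = g^5 - 14*g^4 + g^3 - g^2 - 6
(2) = 1.35*l^2 - 1.58*l - 5.18
(3) = 7*t^2 - t
(4) = -7*x^5 + x^4 - 3*x^3 - 13*x^2 - x - 6
(5) = h^4 + 5*h^2 - 4*h + 5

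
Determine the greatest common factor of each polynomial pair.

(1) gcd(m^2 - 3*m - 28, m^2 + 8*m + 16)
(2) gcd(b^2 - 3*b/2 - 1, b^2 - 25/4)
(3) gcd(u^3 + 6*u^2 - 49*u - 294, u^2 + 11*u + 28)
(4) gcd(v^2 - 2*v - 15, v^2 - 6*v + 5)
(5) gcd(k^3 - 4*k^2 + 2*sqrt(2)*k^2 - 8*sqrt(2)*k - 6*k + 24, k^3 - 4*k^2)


(1) = gcd((m - 7)*(m + 4), (m + 4)^2) = m + 4
(2) = gcd((b - 2)*(b + 1/2), (b - 5/2)*(b + 5/2)) = 1
(3) = gcd((u - 7)*(u + 6)*(u + 7), (u + 4)*(u + 7)) = u + 7
(4) = v - 5
(5) = gcd((k - 4)*(k - sqrt(2))*(k + 3*sqrt(2)), k^2*(k - 4)) = k - 4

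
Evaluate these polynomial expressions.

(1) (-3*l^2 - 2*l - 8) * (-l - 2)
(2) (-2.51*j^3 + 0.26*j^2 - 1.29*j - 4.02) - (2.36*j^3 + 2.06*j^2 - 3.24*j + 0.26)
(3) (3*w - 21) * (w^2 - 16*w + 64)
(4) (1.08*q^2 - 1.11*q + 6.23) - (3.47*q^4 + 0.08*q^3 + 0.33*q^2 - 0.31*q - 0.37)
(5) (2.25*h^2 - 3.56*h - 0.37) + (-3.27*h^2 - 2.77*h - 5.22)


(1) = 3*l^3 + 8*l^2 + 12*l + 16
(2) = -4.87*j^3 - 1.8*j^2 + 1.95*j - 4.28
(3) = 3*w^3 - 69*w^2 + 528*w - 1344
(4) = -3.47*q^4 - 0.08*q^3 + 0.75*q^2 - 0.8*q + 6.6
(5) = -1.02*h^2 - 6.33*h - 5.59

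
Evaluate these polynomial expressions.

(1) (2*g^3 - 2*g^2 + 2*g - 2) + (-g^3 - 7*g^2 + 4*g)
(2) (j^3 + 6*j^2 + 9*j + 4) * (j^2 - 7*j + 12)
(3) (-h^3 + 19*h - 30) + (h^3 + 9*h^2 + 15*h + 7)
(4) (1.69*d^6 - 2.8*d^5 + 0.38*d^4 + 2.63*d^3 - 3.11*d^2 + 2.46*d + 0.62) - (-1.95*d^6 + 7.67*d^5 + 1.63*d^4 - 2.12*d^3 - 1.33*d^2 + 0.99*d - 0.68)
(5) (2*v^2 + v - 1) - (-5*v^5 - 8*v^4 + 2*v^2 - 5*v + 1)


(1) = g^3 - 9*g^2 + 6*g - 2
(2) = j^5 - j^4 - 21*j^3 + 13*j^2 + 80*j + 48
(3) = 9*h^2 + 34*h - 23
(4) = 3.64*d^6 - 10.47*d^5 - 1.25*d^4 + 4.75*d^3 - 1.78*d^2 + 1.47*d + 1.3
(5) = 5*v^5 + 8*v^4 + 6*v - 2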